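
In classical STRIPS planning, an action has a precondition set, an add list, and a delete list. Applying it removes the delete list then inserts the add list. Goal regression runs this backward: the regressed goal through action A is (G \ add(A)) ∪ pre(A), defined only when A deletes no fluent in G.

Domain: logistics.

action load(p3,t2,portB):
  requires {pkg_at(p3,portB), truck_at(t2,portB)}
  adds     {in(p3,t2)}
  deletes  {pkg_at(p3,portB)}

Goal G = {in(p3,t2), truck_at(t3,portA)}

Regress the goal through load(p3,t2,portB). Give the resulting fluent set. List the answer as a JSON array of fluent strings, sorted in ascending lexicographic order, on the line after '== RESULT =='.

Regress:
  G ∩ del = {}  (empty — regression defined)
  G \ add = {in(p3,t2), truck_at(t3,portA)} \ {in(p3,t2)} = {truck_at(t3,portA)}
  ∪ pre   = {truck_at(t3,portA)} ∪ {pkg_at(p3,portB), truck_at(t2,portB)}
          = {pkg_at(p3,portB), truck_at(t2,portB), truck_at(t3,portA)}

== RESULT ==
["pkg_at(p3,portB)", "truck_at(t2,portB)", "truck_at(t3,portA)"]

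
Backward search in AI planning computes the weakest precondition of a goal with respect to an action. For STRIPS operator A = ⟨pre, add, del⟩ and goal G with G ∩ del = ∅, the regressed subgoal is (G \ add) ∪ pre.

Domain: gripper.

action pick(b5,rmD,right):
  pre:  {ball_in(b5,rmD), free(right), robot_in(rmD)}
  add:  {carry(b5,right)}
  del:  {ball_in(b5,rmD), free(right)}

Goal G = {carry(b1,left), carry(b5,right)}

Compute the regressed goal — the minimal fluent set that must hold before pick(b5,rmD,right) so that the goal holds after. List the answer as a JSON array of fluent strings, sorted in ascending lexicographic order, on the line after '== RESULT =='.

Regress:
  G ∩ del = {}  (empty — regression defined)
  G \ add = {carry(b1,left), carry(b5,right)} \ {carry(b5,right)} = {carry(b1,left)}
  ∪ pre   = {carry(b1,left)} ∪ {ball_in(b5,rmD), free(right), robot_in(rmD)}
          = {ball_in(b5,rmD), carry(b1,left), free(right), robot_in(rmD)}

== RESULT ==
["ball_in(b5,rmD)", "carry(b1,left)", "free(right)", "robot_in(rmD)"]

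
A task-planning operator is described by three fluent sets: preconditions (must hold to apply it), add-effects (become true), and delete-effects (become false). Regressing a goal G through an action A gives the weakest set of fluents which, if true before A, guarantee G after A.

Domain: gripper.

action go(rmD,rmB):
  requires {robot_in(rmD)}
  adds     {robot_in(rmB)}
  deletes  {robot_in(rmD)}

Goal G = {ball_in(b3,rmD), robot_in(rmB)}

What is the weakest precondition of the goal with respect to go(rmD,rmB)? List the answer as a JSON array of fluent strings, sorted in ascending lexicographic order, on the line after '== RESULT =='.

Compute (G \ add) ∪ pre:
  G ∩ del = {}  (empty — regression defined)
  G \ add = {ball_in(b3,rmD), robot_in(rmB)} \ {robot_in(rmB)} = {ball_in(b3,rmD)}
  ∪ pre   = {ball_in(b3,rmD)} ∪ {robot_in(rmD)}
          = {ball_in(b3,rmD), robot_in(rmD)}

== RESULT ==
["ball_in(b3,rmD)", "robot_in(rmD)"]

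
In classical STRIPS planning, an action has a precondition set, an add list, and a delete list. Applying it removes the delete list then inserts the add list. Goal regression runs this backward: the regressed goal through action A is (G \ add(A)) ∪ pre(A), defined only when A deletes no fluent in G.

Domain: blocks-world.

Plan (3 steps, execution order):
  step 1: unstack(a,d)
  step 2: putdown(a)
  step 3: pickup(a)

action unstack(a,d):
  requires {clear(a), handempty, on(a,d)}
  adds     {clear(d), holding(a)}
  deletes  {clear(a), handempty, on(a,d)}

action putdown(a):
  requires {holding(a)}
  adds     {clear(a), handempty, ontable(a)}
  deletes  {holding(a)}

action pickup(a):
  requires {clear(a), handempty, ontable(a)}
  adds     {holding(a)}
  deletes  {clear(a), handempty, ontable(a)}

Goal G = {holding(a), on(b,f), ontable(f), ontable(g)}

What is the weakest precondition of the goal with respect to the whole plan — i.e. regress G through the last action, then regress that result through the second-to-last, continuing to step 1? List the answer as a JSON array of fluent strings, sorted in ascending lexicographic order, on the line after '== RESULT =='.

Regress step by step:
  through step 3 (pickup(a)): drop {holding(a)}, keep {on(b,f), ontable(f), ontable(g)}, require {clear(a), handempty, ontable(a)}
    → {clear(a), handempty, on(b,f), ontable(a), ontable(f), ontable(g)}
  through step 2 (putdown(a)): drop {clear(a), handempty, ontable(a)}, keep {on(b,f), ontable(f), ontable(g)}, require {holding(a)}
    → {holding(a), on(b,f), ontable(f), ontable(g)}
  through step 1 (unstack(a,d)): drop {holding(a)}, keep {on(b,f), ontable(f), ontable(g)}, require {clear(a), handempty, on(a,d)}
    → {clear(a), handempty, on(a,d), on(b,f), ontable(f), ontable(g)}

== RESULT ==
["clear(a)", "handempty", "on(a,d)", "on(b,f)", "ontable(f)", "ontable(g)"]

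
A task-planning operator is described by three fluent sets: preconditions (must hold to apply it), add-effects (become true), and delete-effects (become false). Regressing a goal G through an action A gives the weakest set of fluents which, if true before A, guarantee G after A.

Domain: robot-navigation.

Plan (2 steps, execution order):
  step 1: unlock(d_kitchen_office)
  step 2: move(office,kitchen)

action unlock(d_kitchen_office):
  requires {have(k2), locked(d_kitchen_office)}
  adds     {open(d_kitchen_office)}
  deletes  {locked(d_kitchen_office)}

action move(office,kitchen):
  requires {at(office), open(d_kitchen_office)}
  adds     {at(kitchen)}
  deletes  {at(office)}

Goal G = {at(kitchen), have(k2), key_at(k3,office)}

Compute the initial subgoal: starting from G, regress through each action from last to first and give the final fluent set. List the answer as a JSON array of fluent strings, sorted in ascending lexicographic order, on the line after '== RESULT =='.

Regress step by step:
  through step 2 (move(office,kitchen)): drop {at(kitchen)}, keep {have(k2), key_at(k3,office)}, require {at(office), open(d_kitchen_office)}
    → {at(office), have(k2), key_at(k3,office), open(d_kitchen_office)}
  through step 1 (unlock(d_kitchen_office)): drop {open(d_kitchen_office)}, keep {at(office), have(k2), key_at(k3,office)}, require {have(k2), locked(d_kitchen_office)}
    → {at(office), have(k2), key_at(k3,office), locked(d_kitchen_office)}

== RESULT ==
["at(office)", "have(k2)", "key_at(k3,office)", "locked(d_kitchen_office)"]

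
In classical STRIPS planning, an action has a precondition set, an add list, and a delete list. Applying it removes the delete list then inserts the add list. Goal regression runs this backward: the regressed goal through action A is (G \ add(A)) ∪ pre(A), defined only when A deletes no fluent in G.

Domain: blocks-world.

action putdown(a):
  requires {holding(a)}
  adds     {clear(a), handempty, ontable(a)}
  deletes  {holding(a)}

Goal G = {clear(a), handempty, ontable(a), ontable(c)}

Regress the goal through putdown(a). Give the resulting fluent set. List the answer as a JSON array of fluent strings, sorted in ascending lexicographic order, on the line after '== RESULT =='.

Compute (G \ add) ∪ pre:
  G ∩ del = {}  (empty — regression defined)
  G \ add = {clear(a), handempty, ontable(a), ontable(c)} \ {clear(a), handempty, ontable(a)} = {ontable(c)}
  ∪ pre   = {ontable(c)} ∪ {holding(a)}
          = {holding(a), ontable(c)}

== RESULT ==
["holding(a)", "ontable(c)"]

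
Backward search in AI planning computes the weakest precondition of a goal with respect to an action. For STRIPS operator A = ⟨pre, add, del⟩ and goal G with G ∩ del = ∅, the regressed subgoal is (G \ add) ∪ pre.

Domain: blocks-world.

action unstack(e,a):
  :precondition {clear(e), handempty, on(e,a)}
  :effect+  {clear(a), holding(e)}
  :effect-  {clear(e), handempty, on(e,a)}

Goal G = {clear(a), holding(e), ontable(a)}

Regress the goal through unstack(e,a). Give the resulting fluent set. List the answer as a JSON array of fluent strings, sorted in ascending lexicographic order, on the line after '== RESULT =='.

Regress:
  G ∩ del = {}  (empty — regression defined)
  G \ add = {clear(a), holding(e), ontable(a)} \ {clear(a), holding(e)} = {ontable(a)}
  ∪ pre   = {ontable(a)} ∪ {clear(e), handempty, on(e,a)}
          = {clear(e), handempty, on(e,a), ontable(a)}

== RESULT ==
["clear(e)", "handempty", "on(e,a)", "ontable(a)"]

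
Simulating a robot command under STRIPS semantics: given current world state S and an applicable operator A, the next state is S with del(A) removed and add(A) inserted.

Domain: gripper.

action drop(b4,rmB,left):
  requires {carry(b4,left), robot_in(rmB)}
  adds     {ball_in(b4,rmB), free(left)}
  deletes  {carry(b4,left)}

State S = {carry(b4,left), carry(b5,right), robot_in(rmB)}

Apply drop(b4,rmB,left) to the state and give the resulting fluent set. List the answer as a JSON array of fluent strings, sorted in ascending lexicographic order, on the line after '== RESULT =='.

Progress:
  pre ⊆ S: {carry(b4,left), robot_in(rmB)} ⊆ S  — applicable
  S \ del = {carry(b5,right), robot_in(rmB)}
  ∪ add   = {ball_in(b4,rmB), carry(b5,right), free(left), robot_in(rmB)}

== RESULT ==
["ball_in(b4,rmB)", "carry(b5,right)", "free(left)", "robot_in(rmB)"]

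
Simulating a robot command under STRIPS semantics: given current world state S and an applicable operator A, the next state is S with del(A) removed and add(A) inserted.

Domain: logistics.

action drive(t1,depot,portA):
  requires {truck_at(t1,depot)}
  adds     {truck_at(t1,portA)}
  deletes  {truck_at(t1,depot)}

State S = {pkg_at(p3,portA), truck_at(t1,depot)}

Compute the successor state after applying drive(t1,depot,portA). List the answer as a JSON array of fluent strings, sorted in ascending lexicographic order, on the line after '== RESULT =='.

Compute (S \ del) ∪ add:
  pre ⊆ S: {truck_at(t1,depot)} ⊆ S  — applicable
  S \ del = {pkg_at(p3,portA)}
  ∪ add   = {pkg_at(p3,portA), truck_at(t1,portA)}

== RESULT ==
["pkg_at(p3,portA)", "truck_at(t1,portA)"]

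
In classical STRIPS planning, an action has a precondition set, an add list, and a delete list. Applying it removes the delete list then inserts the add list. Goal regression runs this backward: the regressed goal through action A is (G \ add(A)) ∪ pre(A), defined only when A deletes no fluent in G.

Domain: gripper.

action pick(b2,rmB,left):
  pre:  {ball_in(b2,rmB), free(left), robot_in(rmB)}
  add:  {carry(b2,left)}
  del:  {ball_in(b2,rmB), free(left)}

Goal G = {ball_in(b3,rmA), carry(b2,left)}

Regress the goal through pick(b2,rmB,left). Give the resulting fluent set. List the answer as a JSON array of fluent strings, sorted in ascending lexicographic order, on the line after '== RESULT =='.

Regress:
  G ∩ del = {}  (empty — regression defined)
  G \ add = {ball_in(b3,rmA), carry(b2,left)} \ {carry(b2,left)} = {ball_in(b3,rmA)}
  ∪ pre   = {ball_in(b3,rmA)} ∪ {ball_in(b2,rmB), free(left), robot_in(rmB)}
          = {ball_in(b2,rmB), ball_in(b3,rmA), free(left), robot_in(rmB)}

== RESULT ==
["ball_in(b2,rmB)", "ball_in(b3,rmA)", "free(left)", "robot_in(rmB)"]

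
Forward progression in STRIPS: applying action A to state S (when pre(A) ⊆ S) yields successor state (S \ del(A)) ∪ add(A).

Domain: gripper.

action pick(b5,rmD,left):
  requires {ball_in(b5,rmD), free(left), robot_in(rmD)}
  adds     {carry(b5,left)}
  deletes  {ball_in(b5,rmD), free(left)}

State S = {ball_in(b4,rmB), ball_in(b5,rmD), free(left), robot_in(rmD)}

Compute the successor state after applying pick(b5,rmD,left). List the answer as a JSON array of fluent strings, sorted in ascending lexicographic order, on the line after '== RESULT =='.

Compute (S \ del) ∪ add:
  pre ⊆ S: {ball_in(b5,rmD), free(left), robot_in(rmD)} ⊆ S  — applicable
  S \ del = {ball_in(b4,rmB), robot_in(rmD)}
  ∪ add   = {ball_in(b4,rmB), carry(b5,left), robot_in(rmD)}

== RESULT ==
["ball_in(b4,rmB)", "carry(b5,left)", "robot_in(rmD)"]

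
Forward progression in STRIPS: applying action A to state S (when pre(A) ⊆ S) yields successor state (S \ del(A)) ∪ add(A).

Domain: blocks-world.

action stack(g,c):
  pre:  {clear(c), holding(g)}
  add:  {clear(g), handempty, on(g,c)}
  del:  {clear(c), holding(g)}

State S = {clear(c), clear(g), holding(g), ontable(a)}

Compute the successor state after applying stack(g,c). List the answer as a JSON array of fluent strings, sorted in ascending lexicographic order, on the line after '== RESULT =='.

Progress:
  pre ⊆ S: {clear(c), holding(g)} ⊆ S  — applicable
  S \ del = {clear(g), ontable(a)}
  ∪ add   = {clear(g), handempty, on(g,c), ontable(a)}

== RESULT ==
["clear(g)", "handempty", "on(g,c)", "ontable(a)"]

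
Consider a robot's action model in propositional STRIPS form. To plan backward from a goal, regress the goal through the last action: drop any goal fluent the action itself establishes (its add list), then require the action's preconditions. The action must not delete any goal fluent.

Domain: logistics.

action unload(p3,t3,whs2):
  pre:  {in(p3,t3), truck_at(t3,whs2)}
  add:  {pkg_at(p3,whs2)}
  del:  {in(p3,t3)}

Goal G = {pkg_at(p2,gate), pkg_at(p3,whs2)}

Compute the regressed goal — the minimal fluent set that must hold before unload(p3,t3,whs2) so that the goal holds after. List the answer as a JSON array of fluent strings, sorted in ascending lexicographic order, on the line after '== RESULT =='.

Regress:
  G ∩ del = {}  (empty — regression defined)
  G \ add = {pkg_at(p2,gate), pkg_at(p3,whs2)} \ {pkg_at(p3,whs2)} = {pkg_at(p2,gate)}
  ∪ pre   = {pkg_at(p2,gate)} ∪ {in(p3,t3), truck_at(t3,whs2)}
          = {in(p3,t3), pkg_at(p2,gate), truck_at(t3,whs2)}

== RESULT ==
["in(p3,t3)", "pkg_at(p2,gate)", "truck_at(t3,whs2)"]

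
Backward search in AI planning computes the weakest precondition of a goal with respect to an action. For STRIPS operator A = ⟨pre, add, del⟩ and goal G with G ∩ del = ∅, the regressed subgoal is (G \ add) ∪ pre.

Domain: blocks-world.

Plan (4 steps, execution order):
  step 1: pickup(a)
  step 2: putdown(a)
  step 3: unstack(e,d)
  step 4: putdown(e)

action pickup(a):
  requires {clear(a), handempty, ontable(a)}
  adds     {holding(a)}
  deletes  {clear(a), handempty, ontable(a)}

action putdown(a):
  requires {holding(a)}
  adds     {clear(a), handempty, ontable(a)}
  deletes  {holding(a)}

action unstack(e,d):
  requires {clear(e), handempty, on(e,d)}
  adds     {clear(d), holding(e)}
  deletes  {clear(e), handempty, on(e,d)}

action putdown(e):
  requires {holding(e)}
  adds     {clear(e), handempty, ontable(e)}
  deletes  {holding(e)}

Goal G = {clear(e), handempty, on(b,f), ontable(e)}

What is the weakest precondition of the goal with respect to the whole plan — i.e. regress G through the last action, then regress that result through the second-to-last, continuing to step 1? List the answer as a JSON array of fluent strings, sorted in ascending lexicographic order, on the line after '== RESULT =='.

Regress step by step:
  through step 4 (putdown(e)): drop {clear(e), handempty, ontable(e)}, keep {on(b,f)}, require {holding(e)}
    → {holding(e), on(b,f)}
  through step 3 (unstack(e,d)): drop {holding(e)}, keep {on(b,f)}, require {clear(e), handempty, on(e,d)}
    → {clear(e), handempty, on(b,f), on(e,d)}
  through step 2 (putdown(a)): drop {handempty}, keep {clear(e), on(b,f), on(e,d)}, require {holding(a)}
    → {clear(e), holding(a), on(b,f), on(e,d)}
  through step 1 (pickup(a)): drop {holding(a)}, keep {clear(e), on(b,f), on(e,d)}, require {clear(a), handempty, ontable(a)}
    → {clear(a), clear(e), handempty, on(b,f), on(e,d), ontable(a)}

== RESULT ==
["clear(a)", "clear(e)", "handempty", "on(b,f)", "on(e,d)", "ontable(a)"]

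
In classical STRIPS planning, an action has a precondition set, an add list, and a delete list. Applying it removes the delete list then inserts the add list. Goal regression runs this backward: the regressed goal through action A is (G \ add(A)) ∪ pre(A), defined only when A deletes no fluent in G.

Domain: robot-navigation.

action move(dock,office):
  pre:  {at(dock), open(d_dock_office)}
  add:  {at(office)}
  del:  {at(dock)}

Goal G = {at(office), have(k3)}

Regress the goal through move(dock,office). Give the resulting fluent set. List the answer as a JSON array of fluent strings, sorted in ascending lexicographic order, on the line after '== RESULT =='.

Compute (G \ add) ∪ pre:
  G ∩ del = {}  (empty — regression defined)
  G \ add = {at(office), have(k3)} \ {at(office)} = {have(k3)}
  ∪ pre   = {have(k3)} ∪ {at(dock), open(d_dock_office)}
          = {at(dock), have(k3), open(d_dock_office)}

== RESULT ==
["at(dock)", "have(k3)", "open(d_dock_office)"]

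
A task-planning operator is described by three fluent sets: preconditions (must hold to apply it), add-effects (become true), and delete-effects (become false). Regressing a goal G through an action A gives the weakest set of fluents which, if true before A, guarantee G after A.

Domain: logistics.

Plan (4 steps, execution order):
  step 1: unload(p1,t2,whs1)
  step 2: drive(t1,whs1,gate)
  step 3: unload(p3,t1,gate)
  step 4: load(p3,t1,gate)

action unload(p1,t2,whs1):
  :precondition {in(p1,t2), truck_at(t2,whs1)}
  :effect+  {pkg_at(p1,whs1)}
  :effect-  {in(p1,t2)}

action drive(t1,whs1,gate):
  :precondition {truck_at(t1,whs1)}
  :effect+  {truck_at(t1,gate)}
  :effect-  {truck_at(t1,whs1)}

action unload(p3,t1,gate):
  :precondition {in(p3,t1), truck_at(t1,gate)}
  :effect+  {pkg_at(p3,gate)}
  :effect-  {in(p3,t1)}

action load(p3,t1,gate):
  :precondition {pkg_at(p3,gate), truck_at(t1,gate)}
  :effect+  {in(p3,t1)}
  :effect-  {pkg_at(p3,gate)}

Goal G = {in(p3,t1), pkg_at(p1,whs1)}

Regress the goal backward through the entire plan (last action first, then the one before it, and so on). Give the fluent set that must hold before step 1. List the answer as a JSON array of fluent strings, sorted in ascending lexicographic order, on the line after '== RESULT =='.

Regress step by step:
  through step 4 (load(p3,t1,gate)): drop {in(p3,t1)}, keep {pkg_at(p1,whs1)}, require {pkg_at(p3,gate), truck_at(t1,gate)}
    → {pkg_at(p1,whs1), pkg_at(p3,gate), truck_at(t1,gate)}
  through step 3 (unload(p3,t1,gate)): drop {pkg_at(p3,gate)}, keep {pkg_at(p1,whs1), truck_at(t1,gate)}, require {in(p3,t1), truck_at(t1,gate)}
    → {in(p3,t1), pkg_at(p1,whs1), truck_at(t1,gate)}
  through step 2 (drive(t1,whs1,gate)): drop {truck_at(t1,gate)}, keep {in(p3,t1), pkg_at(p1,whs1)}, require {truck_at(t1,whs1)}
    → {in(p3,t1), pkg_at(p1,whs1), truck_at(t1,whs1)}
  through step 1 (unload(p1,t2,whs1)): drop {pkg_at(p1,whs1)}, keep {in(p3,t1), truck_at(t1,whs1)}, require {in(p1,t2), truck_at(t2,whs1)}
    → {in(p1,t2), in(p3,t1), truck_at(t1,whs1), truck_at(t2,whs1)}

== RESULT ==
["in(p1,t2)", "in(p3,t1)", "truck_at(t1,whs1)", "truck_at(t2,whs1)"]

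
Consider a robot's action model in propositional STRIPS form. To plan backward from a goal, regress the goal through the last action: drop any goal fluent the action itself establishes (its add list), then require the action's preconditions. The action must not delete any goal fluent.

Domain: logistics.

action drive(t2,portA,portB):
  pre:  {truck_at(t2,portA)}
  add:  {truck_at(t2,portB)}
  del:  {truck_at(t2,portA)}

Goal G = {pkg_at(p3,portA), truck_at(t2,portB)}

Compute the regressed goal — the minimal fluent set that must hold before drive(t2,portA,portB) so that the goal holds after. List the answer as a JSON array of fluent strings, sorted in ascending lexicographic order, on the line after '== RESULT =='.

Regress:
  G ∩ del = {}  (empty — regression defined)
  G \ add = {pkg_at(p3,portA), truck_at(t2,portB)} \ {truck_at(t2,portB)} = {pkg_at(p3,portA)}
  ∪ pre   = {pkg_at(p3,portA)} ∪ {truck_at(t2,portA)}
          = {pkg_at(p3,portA), truck_at(t2,portA)}

== RESULT ==
["pkg_at(p3,portA)", "truck_at(t2,portA)"]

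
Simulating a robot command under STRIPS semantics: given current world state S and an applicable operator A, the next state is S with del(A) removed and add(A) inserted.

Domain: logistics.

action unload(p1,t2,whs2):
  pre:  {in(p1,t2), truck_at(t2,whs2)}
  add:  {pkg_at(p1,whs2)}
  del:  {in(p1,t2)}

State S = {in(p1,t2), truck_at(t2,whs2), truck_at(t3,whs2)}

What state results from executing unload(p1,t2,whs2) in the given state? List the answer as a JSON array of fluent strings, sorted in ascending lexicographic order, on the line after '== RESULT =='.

Compute (S \ del) ∪ add:
  pre ⊆ S: {in(p1,t2), truck_at(t2,whs2)} ⊆ S  — applicable
  S \ del = {truck_at(t2,whs2), truck_at(t3,whs2)}
  ∪ add   = {pkg_at(p1,whs2), truck_at(t2,whs2), truck_at(t3,whs2)}

== RESULT ==
["pkg_at(p1,whs2)", "truck_at(t2,whs2)", "truck_at(t3,whs2)"]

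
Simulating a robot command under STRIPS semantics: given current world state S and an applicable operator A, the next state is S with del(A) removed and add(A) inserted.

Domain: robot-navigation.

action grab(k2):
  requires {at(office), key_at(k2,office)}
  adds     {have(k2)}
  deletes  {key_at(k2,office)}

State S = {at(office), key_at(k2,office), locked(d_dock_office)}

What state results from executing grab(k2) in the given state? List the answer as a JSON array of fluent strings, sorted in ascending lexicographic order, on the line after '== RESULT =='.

Progress:
  pre ⊆ S: {at(office), key_at(k2,office)} ⊆ S  — applicable
  S \ del = {at(office), locked(d_dock_office)}
  ∪ add   = {at(office), have(k2), locked(d_dock_office)}

== RESULT ==
["at(office)", "have(k2)", "locked(d_dock_office)"]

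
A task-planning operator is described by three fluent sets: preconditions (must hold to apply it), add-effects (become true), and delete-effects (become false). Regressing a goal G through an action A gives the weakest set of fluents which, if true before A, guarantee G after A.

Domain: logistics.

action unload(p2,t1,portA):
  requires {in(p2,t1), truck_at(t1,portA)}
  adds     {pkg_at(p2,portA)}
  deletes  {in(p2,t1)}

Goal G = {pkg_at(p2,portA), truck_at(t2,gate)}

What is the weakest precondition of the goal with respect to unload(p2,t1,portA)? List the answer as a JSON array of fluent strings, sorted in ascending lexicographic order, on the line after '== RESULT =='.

Compute (G \ add) ∪ pre:
  G ∩ del = {}  (empty — regression defined)
  G \ add = {pkg_at(p2,portA), truck_at(t2,gate)} \ {pkg_at(p2,portA)} = {truck_at(t2,gate)}
  ∪ pre   = {truck_at(t2,gate)} ∪ {in(p2,t1), truck_at(t1,portA)}
          = {in(p2,t1), truck_at(t1,portA), truck_at(t2,gate)}

== RESULT ==
["in(p2,t1)", "truck_at(t1,portA)", "truck_at(t2,gate)"]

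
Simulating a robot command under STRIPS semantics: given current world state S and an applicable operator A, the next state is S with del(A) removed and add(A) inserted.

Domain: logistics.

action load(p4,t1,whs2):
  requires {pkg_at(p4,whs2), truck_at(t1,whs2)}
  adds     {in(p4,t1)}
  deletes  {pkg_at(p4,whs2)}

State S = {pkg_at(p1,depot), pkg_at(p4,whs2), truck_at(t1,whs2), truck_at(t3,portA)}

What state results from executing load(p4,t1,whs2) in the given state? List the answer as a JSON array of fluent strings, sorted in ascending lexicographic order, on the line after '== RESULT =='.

Compute (S \ del) ∪ add:
  pre ⊆ S: {pkg_at(p4,whs2), truck_at(t1,whs2)} ⊆ S  — applicable
  S \ del = {pkg_at(p1,depot), truck_at(t1,whs2), truck_at(t3,portA)}
  ∪ add   = {in(p4,t1), pkg_at(p1,depot), truck_at(t1,whs2), truck_at(t3,portA)}

== RESULT ==
["in(p4,t1)", "pkg_at(p1,depot)", "truck_at(t1,whs2)", "truck_at(t3,portA)"]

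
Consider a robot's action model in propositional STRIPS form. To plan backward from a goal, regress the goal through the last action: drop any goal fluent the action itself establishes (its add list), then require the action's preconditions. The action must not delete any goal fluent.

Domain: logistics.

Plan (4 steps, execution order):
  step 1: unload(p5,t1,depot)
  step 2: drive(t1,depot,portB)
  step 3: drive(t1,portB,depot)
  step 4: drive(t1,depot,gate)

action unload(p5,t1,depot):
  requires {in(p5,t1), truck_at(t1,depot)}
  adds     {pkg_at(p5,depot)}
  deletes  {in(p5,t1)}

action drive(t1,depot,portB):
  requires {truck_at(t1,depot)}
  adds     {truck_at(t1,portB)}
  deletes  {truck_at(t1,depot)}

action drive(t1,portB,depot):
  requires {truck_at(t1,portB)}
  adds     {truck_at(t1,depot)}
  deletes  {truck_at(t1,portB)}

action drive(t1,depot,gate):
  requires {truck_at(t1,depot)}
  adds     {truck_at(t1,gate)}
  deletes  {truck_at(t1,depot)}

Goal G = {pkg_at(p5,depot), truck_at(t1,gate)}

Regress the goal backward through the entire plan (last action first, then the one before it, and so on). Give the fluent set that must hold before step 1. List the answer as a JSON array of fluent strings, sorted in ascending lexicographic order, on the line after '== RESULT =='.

Regress step by step:
  through step 4 (drive(t1,depot,gate)): drop {truck_at(t1,gate)}, keep {pkg_at(p5,depot)}, require {truck_at(t1,depot)}
    → {pkg_at(p5,depot), truck_at(t1,depot)}
  through step 3 (drive(t1,portB,depot)): drop {truck_at(t1,depot)}, keep {pkg_at(p5,depot)}, require {truck_at(t1,portB)}
    → {pkg_at(p5,depot), truck_at(t1,portB)}
  through step 2 (drive(t1,depot,portB)): drop {truck_at(t1,portB)}, keep {pkg_at(p5,depot)}, require {truck_at(t1,depot)}
    → {pkg_at(p5,depot), truck_at(t1,depot)}
  through step 1 (unload(p5,t1,depot)): drop {pkg_at(p5,depot)}, keep {truck_at(t1,depot)}, require {in(p5,t1), truck_at(t1,depot)}
    → {in(p5,t1), truck_at(t1,depot)}

== RESULT ==
["in(p5,t1)", "truck_at(t1,depot)"]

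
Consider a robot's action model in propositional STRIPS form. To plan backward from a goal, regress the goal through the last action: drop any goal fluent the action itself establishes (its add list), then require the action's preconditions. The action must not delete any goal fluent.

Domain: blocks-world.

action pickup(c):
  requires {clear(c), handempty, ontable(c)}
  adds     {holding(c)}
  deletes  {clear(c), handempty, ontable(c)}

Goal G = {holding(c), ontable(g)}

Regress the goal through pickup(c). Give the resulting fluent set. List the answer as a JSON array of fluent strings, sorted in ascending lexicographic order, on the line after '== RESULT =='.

Regress:
  G ∩ del = {}  (empty — regression defined)
  G \ add = {holding(c), ontable(g)} \ {holding(c)} = {ontable(g)}
  ∪ pre   = {ontable(g)} ∪ {clear(c), handempty, ontable(c)}
          = {clear(c), handempty, ontable(c), ontable(g)}

== RESULT ==
["clear(c)", "handempty", "ontable(c)", "ontable(g)"]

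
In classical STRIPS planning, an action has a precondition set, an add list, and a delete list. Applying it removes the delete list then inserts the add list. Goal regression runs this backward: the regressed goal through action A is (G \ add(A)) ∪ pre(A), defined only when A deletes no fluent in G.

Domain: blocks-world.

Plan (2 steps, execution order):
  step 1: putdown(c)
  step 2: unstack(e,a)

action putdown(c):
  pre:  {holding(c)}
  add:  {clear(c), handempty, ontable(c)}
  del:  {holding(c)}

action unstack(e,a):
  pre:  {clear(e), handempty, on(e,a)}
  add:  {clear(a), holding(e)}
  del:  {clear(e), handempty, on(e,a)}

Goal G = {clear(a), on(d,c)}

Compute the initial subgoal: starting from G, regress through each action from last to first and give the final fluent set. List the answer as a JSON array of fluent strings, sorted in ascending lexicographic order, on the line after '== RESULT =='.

Work backward from the goal:
  through step 2 (unstack(e,a)): drop {clear(a)}, keep {on(d,c)}, require {clear(e), handempty, on(e,a)}
    → {clear(e), handempty, on(d,c), on(e,a)}
  through step 1 (putdown(c)): drop {handempty}, keep {clear(e), on(d,c), on(e,a)}, require {holding(c)}
    → {clear(e), holding(c), on(d,c), on(e,a)}

== RESULT ==
["clear(e)", "holding(c)", "on(d,c)", "on(e,a)"]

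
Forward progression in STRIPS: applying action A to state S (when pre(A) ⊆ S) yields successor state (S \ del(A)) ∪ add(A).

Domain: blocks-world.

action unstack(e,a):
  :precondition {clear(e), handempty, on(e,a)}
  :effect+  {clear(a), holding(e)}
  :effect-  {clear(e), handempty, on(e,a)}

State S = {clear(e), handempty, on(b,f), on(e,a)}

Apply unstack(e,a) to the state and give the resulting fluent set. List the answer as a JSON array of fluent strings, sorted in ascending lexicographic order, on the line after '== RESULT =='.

Compute (S \ del) ∪ add:
  pre ⊆ S: {clear(e), handempty, on(e,a)} ⊆ S  — applicable
  S \ del = {on(b,f)}
  ∪ add   = {clear(a), holding(e), on(b,f)}

== RESULT ==
["clear(a)", "holding(e)", "on(b,f)"]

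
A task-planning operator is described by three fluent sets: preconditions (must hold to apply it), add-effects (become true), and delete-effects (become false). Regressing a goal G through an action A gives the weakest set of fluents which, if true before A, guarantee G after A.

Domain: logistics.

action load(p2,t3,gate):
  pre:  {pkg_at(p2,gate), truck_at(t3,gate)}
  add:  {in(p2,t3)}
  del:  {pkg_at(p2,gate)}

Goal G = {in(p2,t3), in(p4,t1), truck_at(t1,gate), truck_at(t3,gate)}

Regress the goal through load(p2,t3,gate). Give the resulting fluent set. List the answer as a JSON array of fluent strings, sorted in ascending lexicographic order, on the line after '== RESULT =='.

Compute (G \ add) ∪ pre:
  G ∩ del = {}  (empty — regression defined)
  G \ add = {in(p2,t3), in(p4,t1), truck_at(t1,gate), truck_at(t3,gate)} \ {in(p2,t3)} = {in(p4,t1), truck_at(t1,gate), truck_at(t3,gate)}
  ∪ pre   = {in(p4,t1), truck_at(t1,gate), truck_at(t3,gate)} ∪ {pkg_at(p2,gate), truck_at(t3,gate)}
          = {in(p4,t1), pkg_at(p2,gate), truck_at(t1,gate), truck_at(t3,gate)}

== RESULT ==
["in(p4,t1)", "pkg_at(p2,gate)", "truck_at(t1,gate)", "truck_at(t3,gate)"]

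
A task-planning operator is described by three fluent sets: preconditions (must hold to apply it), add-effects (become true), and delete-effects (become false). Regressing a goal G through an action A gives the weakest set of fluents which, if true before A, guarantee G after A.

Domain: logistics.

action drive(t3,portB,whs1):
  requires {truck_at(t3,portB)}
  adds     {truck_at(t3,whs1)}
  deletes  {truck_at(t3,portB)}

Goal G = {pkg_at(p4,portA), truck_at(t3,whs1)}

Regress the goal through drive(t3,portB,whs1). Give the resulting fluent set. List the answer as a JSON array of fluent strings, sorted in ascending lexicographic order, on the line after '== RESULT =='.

Compute (G \ add) ∪ pre:
  G ∩ del = {}  (empty — regression defined)
  G \ add = {pkg_at(p4,portA), truck_at(t3,whs1)} \ {truck_at(t3,whs1)} = {pkg_at(p4,portA)}
  ∪ pre   = {pkg_at(p4,portA)} ∪ {truck_at(t3,portB)}
          = {pkg_at(p4,portA), truck_at(t3,portB)}

== RESULT ==
["pkg_at(p4,portA)", "truck_at(t3,portB)"]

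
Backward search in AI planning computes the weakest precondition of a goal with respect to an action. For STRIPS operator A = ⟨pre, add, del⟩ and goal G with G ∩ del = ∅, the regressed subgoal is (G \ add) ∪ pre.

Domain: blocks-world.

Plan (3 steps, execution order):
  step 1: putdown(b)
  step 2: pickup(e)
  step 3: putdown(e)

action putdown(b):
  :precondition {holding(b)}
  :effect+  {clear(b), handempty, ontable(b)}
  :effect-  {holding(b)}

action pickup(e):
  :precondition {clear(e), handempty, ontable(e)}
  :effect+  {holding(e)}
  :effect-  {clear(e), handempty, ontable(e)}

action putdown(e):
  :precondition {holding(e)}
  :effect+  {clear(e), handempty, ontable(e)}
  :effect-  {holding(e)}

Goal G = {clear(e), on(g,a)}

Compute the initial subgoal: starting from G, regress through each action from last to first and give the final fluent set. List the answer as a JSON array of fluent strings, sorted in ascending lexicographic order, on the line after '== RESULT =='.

Regress step by step:
  through step 3 (putdown(e)): drop {clear(e)}, keep {on(g,a)}, require {holding(e)}
    → {holding(e), on(g,a)}
  through step 2 (pickup(e)): drop {holding(e)}, keep {on(g,a)}, require {clear(e), handempty, ontable(e)}
    → {clear(e), handempty, on(g,a), ontable(e)}
  through step 1 (putdown(b)): drop {handempty}, keep {clear(e), on(g,a), ontable(e)}, require {holding(b)}
    → {clear(e), holding(b), on(g,a), ontable(e)}

== RESULT ==
["clear(e)", "holding(b)", "on(g,a)", "ontable(e)"]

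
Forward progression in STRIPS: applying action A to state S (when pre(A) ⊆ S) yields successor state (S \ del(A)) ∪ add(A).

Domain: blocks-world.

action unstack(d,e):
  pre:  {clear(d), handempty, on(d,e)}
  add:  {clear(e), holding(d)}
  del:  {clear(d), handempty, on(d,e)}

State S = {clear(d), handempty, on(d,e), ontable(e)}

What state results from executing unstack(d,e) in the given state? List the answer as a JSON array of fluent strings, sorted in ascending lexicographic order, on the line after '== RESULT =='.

Progress:
  pre ⊆ S: {clear(d), handempty, on(d,e)} ⊆ S  — applicable
  S \ del = {ontable(e)}
  ∪ add   = {clear(e), holding(d), ontable(e)}

== RESULT ==
["clear(e)", "holding(d)", "ontable(e)"]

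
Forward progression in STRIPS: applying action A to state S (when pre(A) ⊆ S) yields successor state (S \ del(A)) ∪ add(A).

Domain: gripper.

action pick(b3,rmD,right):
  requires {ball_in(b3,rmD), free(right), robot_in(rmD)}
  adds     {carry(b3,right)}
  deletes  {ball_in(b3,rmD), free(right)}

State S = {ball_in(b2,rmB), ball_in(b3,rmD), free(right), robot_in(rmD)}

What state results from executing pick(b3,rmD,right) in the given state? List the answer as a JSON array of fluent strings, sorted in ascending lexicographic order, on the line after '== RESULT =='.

Compute (S \ del) ∪ add:
  pre ⊆ S: {ball_in(b3,rmD), free(right), robot_in(rmD)} ⊆ S  — applicable
  S \ del = {ball_in(b2,rmB), robot_in(rmD)}
  ∪ add   = {ball_in(b2,rmB), carry(b3,right), robot_in(rmD)}

== RESULT ==
["ball_in(b2,rmB)", "carry(b3,right)", "robot_in(rmD)"]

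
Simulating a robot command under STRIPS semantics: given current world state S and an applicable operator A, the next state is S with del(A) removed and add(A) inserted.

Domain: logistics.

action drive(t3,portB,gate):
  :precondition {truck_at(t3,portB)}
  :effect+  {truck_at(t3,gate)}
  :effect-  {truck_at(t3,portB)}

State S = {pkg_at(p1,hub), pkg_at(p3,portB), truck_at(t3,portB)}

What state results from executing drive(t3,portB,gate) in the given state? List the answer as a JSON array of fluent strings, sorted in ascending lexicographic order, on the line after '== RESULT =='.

Compute (S \ del) ∪ add:
  pre ⊆ S: {truck_at(t3,portB)} ⊆ S  — applicable
  S \ del = {pkg_at(p1,hub), pkg_at(p3,portB)}
  ∪ add   = {pkg_at(p1,hub), pkg_at(p3,portB), truck_at(t3,gate)}

== RESULT ==
["pkg_at(p1,hub)", "pkg_at(p3,portB)", "truck_at(t3,gate)"]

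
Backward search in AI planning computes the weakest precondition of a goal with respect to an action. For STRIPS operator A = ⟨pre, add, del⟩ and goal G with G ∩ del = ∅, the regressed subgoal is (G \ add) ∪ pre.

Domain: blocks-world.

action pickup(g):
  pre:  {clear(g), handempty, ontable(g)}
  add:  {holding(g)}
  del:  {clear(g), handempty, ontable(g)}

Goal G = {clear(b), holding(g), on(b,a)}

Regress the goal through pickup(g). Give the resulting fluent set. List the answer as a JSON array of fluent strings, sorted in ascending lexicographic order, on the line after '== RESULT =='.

Compute (G \ add) ∪ pre:
  G ∩ del = {}  (empty — regression defined)
  G \ add = {clear(b), holding(g), on(b,a)} \ {holding(g)} = {clear(b), on(b,a)}
  ∪ pre   = {clear(b), on(b,a)} ∪ {clear(g), handempty, ontable(g)}
          = {clear(b), clear(g), handempty, on(b,a), ontable(g)}

== RESULT ==
["clear(b)", "clear(g)", "handempty", "on(b,a)", "ontable(g)"]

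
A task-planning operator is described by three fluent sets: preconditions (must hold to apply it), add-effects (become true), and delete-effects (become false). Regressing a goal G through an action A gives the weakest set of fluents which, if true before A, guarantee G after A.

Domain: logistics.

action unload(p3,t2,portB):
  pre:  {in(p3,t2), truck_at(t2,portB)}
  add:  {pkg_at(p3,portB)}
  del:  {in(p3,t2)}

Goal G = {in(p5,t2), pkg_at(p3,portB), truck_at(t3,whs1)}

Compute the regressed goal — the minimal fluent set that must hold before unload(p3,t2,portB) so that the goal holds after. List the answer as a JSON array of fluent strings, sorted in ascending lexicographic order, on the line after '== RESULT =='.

Regress:
  G ∩ del = {}  (empty — regression defined)
  G \ add = {in(p5,t2), pkg_at(p3,portB), truck_at(t3,whs1)} \ {pkg_at(p3,portB)} = {in(p5,t2), truck_at(t3,whs1)}
  ∪ pre   = {in(p5,t2), truck_at(t3,whs1)} ∪ {in(p3,t2), truck_at(t2,portB)}
          = {in(p3,t2), in(p5,t2), truck_at(t2,portB), truck_at(t3,whs1)}

== RESULT ==
["in(p3,t2)", "in(p5,t2)", "truck_at(t2,portB)", "truck_at(t3,whs1)"]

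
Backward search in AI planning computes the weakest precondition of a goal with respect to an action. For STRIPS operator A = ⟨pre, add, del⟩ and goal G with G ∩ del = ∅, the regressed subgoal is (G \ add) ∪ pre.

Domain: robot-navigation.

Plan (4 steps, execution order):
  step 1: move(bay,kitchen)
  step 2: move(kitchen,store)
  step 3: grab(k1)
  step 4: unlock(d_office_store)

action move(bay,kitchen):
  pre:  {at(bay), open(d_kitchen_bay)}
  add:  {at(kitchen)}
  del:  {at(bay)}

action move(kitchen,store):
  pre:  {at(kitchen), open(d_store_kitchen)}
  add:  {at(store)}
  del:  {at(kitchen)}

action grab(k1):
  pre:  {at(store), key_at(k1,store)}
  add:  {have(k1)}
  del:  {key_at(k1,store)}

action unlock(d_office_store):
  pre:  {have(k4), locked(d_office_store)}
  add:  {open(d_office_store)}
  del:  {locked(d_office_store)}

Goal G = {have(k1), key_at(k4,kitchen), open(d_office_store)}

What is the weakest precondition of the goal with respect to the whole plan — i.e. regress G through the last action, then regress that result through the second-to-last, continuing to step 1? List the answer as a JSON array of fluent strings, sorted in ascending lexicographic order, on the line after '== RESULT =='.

Work backward from the goal:
  through step 4 (unlock(d_office_store)): drop {open(d_office_store)}, keep {have(k1), key_at(k4,kitchen)}, require {have(k4), locked(d_office_store)}
    → {have(k1), have(k4), key_at(k4,kitchen), locked(d_office_store)}
  through step 3 (grab(k1)): drop {have(k1)}, keep {have(k4), key_at(k4,kitchen), locked(d_office_store)}, require {at(store), key_at(k1,store)}
    → {at(store), have(k4), key_at(k1,store), key_at(k4,kitchen), locked(d_office_store)}
  through step 2 (move(kitchen,store)): drop {at(store)}, keep {have(k4), key_at(k1,store), key_at(k4,kitchen), locked(d_office_store)}, require {at(kitchen), open(d_store_kitchen)}
    → {at(kitchen), have(k4), key_at(k1,store), key_at(k4,kitchen), locked(d_office_store), open(d_store_kitchen)}
  through step 1 (move(bay,kitchen)): drop {at(kitchen)}, keep {have(k4), key_at(k1,store), key_at(k4,kitchen), locked(d_office_store), open(d_store_kitchen)}, require {at(bay), open(d_kitchen_bay)}
    → {at(bay), have(k4), key_at(k1,store), key_at(k4,kitchen), locked(d_office_store), open(d_kitchen_bay), open(d_store_kitchen)}

== RESULT ==
["at(bay)", "have(k4)", "key_at(k1,store)", "key_at(k4,kitchen)", "locked(d_office_store)", "open(d_kitchen_bay)", "open(d_store_kitchen)"]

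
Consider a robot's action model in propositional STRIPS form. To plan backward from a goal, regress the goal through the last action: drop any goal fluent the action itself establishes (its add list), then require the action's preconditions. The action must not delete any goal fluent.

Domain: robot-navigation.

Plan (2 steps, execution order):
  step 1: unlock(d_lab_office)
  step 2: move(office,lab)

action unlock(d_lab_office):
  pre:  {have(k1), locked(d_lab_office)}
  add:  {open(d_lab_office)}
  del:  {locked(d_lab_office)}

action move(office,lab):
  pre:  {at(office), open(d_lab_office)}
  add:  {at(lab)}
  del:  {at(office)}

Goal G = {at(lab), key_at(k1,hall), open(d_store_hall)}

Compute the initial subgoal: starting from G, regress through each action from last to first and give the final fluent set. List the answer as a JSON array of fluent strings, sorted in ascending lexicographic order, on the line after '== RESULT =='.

Regress step by step:
  through step 2 (move(office,lab)): drop {at(lab)}, keep {key_at(k1,hall), open(d_store_hall)}, require {at(office), open(d_lab_office)}
    → {at(office), key_at(k1,hall), open(d_lab_office), open(d_store_hall)}
  through step 1 (unlock(d_lab_office)): drop {open(d_lab_office)}, keep {at(office), key_at(k1,hall), open(d_store_hall)}, require {have(k1), locked(d_lab_office)}
    → {at(office), have(k1), key_at(k1,hall), locked(d_lab_office), open(d_store_hall)}

== RESULT ==
["at(office)", "have(k1)", "key_at(k1,hall)", "locked(d_lab_office)", "open(d_store_hall)"]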